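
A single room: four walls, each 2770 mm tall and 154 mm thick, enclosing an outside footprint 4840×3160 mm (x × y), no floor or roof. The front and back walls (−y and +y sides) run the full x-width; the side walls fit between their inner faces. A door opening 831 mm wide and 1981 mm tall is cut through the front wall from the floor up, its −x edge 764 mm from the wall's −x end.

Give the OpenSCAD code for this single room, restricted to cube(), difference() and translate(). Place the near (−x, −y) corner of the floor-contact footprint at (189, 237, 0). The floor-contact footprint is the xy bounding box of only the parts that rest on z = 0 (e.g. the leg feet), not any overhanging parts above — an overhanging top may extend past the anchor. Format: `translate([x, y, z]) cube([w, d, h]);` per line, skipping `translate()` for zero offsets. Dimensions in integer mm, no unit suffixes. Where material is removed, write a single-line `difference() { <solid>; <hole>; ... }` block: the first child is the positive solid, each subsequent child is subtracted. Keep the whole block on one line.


difference() { translate([189, 237, 0]) cube([4840, 154, 2770]); translate([953, 237, 0]) cube([831, 154, 1981]); }
translate([189, 3243, 0]) cube([4840, 154, 2770]);
translate([189, 391, 0]) cube([154, 2852, 2770]);
translate([4875, 391, 0]) cube([154, 2852, 2770]);


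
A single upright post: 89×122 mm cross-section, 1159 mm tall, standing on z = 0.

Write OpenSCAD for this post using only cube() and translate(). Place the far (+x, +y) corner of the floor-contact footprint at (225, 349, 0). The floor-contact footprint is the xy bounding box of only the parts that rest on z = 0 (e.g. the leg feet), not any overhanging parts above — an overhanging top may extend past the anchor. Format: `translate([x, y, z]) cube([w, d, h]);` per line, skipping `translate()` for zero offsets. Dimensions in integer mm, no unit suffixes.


translate([136, 227, 0]) cube([89, 122, 1159]);


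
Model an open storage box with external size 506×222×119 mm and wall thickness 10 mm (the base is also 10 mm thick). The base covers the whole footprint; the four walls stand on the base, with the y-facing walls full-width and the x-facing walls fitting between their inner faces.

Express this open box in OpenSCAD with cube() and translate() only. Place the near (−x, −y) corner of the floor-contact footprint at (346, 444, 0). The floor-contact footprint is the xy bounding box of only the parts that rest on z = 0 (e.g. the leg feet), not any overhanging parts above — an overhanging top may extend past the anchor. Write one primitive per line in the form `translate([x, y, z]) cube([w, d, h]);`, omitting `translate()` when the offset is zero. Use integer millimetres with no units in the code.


translate([346, 444, 0]) cube([506, 222, 10]);
translate([346, 444, 10]) cube([506, 10, 109]);
translate([346, 656, 10]) cube([506, 10, 109]);
translate([346, 454, 10]) cube([10, 202, 109]);
translate([842, 454, 10]) cube([10, 202, 109]);


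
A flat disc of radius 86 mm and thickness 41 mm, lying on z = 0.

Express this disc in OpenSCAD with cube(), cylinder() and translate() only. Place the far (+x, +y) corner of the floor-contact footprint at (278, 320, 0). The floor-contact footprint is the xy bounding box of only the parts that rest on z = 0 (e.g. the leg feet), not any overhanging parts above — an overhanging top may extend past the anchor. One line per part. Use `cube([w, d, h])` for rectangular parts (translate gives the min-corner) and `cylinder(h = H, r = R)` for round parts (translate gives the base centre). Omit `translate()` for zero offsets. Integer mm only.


translate([192, 234, 0]) cylinder(h = 41, r = 86);


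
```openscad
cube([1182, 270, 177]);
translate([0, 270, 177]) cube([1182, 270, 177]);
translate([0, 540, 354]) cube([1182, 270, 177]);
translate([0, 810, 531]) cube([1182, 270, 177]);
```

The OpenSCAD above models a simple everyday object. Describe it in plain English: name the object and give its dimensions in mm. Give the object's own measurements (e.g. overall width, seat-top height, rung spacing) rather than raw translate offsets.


A straight staircase of 4 solid steps. Each step is 1182 mm wide (x), 270 mm deep (y, the going) and 177 mm tall (the rise). The first step rests on the floor; each subsequent step sits one going further in +y and one rise higher in +z, directly behind and above the previous step with no overlap.


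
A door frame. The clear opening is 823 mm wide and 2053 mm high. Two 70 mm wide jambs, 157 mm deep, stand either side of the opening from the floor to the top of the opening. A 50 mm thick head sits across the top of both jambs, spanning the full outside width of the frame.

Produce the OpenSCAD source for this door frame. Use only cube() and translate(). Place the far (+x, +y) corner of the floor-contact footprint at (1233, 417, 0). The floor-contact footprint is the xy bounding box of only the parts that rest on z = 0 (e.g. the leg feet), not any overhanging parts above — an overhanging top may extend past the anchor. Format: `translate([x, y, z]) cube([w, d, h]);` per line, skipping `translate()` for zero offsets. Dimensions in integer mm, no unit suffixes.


translate([270, 260, 0]) cube([70, 157, 2053]);
translate([1163, 260, 0]) cube([70, 157, 2053]);
translate([270, 260, 2053]) cube([963, 157, 50]);


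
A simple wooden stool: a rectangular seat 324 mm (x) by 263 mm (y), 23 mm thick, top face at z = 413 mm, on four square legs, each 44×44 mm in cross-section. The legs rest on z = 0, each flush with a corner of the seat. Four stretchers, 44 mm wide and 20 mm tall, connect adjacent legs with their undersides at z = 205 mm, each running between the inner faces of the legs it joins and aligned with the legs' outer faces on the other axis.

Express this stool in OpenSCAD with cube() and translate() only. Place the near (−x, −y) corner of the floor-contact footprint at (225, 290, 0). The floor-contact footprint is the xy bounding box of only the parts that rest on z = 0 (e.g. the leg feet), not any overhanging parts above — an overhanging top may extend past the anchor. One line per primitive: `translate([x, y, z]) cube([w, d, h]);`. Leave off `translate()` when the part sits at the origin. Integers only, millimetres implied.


translate([225, 290, 390]) cube([324, 263, 23]);
translate([225, 290, 0]) cube([44, 44, 390]);
translate([505, 290, 0]) cube([44, 44, 390]);
translate([225, 509, 0]) cube([44, 44, 390]);
translate([505, 509, 0]) cube([44, 44, 390]);
translate([269, 290, 205]) cube([236, 44, 20]);
translate([269, 509, 205]) cube([236, 44, 20]);
translate([225, 334, 205]) cube([44, 175, 20]);
translate([505, 334, 205]) cube([44, 175, 20]);


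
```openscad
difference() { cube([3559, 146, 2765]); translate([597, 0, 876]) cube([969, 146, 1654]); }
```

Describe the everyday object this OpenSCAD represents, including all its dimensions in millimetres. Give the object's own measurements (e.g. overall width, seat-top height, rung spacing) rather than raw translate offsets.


A wall 3559 mm long (x), 146 mm thick (y), 2765 mm tall, with a rectangular window opening cut through it. The opening is 969 mm wide and 1654 mm tall; its sill is at z = 876 mm and its near (−x) edge is 597 mm from the wall's −x end. The opening passes through the full wall thickness.


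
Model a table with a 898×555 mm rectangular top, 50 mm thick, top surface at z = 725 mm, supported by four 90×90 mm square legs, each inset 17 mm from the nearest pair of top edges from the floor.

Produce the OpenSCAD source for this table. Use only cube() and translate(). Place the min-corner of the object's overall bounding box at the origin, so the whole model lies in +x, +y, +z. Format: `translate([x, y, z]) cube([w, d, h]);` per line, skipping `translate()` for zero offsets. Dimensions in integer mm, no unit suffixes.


translate([0, 0, 675]) cube([898, 555, 50]);
translate([17, 17, 0]) cube([90, 90, 675]);
translate([791, 17, 0]) cube([90, 90, 675]);
translate([17, 448, 0]) cube([90, 90, 675]);
translate([791, 448, 0]) cube([90, 90, 675]);


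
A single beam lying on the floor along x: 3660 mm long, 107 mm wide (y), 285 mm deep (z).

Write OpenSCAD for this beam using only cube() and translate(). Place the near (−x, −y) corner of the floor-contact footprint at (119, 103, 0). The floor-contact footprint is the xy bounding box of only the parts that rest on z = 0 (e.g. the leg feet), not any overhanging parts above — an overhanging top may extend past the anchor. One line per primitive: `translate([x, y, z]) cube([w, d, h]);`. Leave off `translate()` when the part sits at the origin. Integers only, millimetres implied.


translate([119, 103, 0]) cube([3660, 107, 285]);


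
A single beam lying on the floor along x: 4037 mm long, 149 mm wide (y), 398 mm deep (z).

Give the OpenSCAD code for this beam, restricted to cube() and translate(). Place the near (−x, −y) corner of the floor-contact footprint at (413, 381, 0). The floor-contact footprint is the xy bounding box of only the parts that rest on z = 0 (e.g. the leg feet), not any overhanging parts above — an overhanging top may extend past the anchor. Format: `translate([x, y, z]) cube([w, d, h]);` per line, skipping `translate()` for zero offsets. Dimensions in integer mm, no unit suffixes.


translate([413, 381, 0]) cube([4037, 149, 398]);


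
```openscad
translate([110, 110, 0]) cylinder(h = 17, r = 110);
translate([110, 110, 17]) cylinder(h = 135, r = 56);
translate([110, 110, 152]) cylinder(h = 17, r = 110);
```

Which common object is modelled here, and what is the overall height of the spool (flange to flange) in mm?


A spool. The overall height is 169 mm.

Three coaxial cylinders, large–small–large — a spool. Two 17 mm flanges and a 135 mm core give 17 + 135 + 17 = 169 mm.


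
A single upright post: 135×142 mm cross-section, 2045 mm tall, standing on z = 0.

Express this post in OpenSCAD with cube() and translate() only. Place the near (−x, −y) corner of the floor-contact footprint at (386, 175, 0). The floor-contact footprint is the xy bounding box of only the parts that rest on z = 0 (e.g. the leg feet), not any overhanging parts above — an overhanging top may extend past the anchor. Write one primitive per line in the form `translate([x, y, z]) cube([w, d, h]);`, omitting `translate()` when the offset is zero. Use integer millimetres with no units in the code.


translate([386, 175, 0]) cube([135, 142, 2045]);


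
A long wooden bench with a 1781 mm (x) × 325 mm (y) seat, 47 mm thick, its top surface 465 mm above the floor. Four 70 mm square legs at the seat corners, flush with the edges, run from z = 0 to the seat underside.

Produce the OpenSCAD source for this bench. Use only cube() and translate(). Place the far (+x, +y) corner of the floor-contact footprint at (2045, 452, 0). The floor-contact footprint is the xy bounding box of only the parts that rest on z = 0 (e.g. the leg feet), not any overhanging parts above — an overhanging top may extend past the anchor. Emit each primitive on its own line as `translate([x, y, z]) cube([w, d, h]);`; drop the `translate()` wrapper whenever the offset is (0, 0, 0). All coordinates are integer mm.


translate([264, 127, 418]) cube([1781, 325, 47]);
translate([264, 127, 0]) cube([70, 70, 418]);
translate([264, 382, 0]) cube([70, 70, 418]);
translate([1975, 127, 0]) cube([70, 70, 418]);
translate([1975, 382, 0]) cube([70, 70, 418]);


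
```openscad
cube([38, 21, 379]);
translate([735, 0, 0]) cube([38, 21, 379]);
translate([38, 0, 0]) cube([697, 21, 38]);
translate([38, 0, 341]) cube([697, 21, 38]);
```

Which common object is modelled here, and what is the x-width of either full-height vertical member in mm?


A picture frame. The border width is 38 mm.

Four thin pieces enclosing a rectangular opening — a picture frame. The two full-height stiles are 379 mm tall; the top rail sits at z = 341 and is 38 mm tall, so the border above the opening is 379 − 341 = 38 mm, matching the stile x-width.


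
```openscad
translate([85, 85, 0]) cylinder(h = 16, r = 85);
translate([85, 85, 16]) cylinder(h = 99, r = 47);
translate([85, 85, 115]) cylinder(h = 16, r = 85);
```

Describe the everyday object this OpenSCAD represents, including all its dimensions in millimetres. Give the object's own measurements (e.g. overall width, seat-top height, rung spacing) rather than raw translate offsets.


A spool: two coaxial disc flanges of radius 85 mm and thickness 16 mm, joined by a core cylinder of radius 47 mm and height 99 mm. The lower flange rests on z = 0 and the three cylinders share a vertical axis.


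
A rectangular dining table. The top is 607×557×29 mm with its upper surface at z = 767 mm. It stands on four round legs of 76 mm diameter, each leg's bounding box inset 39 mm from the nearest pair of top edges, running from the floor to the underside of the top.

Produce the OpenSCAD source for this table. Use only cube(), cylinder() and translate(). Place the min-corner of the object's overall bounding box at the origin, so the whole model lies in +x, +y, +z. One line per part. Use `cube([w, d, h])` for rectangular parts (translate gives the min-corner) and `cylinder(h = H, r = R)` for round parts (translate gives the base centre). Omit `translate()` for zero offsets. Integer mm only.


// leg_h = 767 - 29 = 738
translate([0, 0, 738]) cube([607, 557, 29]);
translate([77, 77, 0]) cylinder(h = 738, r = 38);
translate([530, 77, 0]) cylinder(h = 738, r = 38);
translate([77, 480, 0]) cylinder(h = 738, r = 38);
translate([530, 480, 0]) cylinder(h = 738, r = 38);


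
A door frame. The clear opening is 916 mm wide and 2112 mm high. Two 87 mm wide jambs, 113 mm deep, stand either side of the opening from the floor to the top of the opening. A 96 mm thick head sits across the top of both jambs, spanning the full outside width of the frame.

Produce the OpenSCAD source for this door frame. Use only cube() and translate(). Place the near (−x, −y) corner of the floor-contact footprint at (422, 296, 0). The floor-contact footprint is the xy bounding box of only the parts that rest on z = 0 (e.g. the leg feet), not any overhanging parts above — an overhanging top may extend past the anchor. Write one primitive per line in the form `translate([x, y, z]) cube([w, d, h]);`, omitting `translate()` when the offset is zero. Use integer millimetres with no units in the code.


translate([422, 296, 0]) cube([87, 113, 2112]);
translate([1425, 296, 0]) cube([87, 113, 2112]);
translate([422, 296, 2112]) cube([1090, 113, 96]);


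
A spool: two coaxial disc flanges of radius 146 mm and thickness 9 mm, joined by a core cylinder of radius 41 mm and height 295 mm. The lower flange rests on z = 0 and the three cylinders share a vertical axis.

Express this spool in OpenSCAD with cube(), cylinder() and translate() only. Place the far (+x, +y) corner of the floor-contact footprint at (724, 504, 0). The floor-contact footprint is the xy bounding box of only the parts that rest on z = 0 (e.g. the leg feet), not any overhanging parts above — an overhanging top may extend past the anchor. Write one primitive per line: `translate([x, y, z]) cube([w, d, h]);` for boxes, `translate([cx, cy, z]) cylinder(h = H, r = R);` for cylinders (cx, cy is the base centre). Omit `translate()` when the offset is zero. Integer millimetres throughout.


translate([578, 358, 0]) cylinder(h = 9, r = 146);
translate([578, 358, 9]) cylinder(h = 295, r = 41);
translate([578, 358, 304]) cylinder(h = 9, r = 146);


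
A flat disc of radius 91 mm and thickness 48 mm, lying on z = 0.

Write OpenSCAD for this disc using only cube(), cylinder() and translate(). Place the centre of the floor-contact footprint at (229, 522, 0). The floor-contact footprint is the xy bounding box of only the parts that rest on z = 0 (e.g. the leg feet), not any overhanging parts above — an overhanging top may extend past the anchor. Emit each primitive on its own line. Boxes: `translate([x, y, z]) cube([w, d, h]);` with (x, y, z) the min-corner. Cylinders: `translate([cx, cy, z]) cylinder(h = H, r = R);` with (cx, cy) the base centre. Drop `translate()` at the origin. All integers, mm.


translate([229, 522, 0]) cylinder(h = 48, r = 91);


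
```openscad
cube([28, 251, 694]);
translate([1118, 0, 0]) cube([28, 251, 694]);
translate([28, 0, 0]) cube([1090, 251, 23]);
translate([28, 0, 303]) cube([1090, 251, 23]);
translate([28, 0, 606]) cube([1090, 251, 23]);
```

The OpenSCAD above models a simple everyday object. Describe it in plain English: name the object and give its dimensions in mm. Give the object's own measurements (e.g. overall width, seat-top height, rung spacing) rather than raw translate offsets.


An open bookshelf. Two side panels, each 28 mm thick, 251 mm deep and 694 mm tall, stand 1146 mm apart (outside-to-outside). Between them sit 3 shelves, each 23 mm thick and 251 mm deep, spanning the full gap between the sides. The bottom shelf rests on the floor (its underside at z = 0) and the clear gap between one shelf's top and the next shelf's underside is 280 mm.


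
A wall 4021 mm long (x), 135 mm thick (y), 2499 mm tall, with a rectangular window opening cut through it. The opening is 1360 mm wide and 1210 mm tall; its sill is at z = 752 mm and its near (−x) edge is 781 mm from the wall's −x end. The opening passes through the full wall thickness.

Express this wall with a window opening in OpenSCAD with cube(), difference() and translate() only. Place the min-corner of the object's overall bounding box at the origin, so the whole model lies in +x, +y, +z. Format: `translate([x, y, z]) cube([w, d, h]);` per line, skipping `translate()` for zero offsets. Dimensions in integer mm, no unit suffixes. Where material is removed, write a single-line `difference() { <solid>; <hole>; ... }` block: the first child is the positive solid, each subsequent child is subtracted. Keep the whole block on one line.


difference() { cube([4021, 135, 2499]); translate([781, 0, 752]) cube([1360, 135, 1210]); }


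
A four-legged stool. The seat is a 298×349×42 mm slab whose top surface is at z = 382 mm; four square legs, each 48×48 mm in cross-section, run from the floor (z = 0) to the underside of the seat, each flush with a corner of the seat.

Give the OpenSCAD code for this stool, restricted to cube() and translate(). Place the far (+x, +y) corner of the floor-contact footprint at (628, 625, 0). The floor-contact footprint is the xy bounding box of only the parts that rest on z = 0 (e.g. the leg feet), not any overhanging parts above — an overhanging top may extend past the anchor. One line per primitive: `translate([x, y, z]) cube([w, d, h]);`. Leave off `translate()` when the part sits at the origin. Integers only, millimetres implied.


// leg_h = 382 - 42 = 340
translate([330, 276, 340]) cube([298, 349, 42]);
translate([330, 276, 0]) cube([48, 48, 340]);
translate([580, 276, 0]) cube([48, 48, 340]);
translate([330, 577, 0]) cube([48, 48, 340]);
translate([580, 577, 0]) cube([48, 48, 340]);


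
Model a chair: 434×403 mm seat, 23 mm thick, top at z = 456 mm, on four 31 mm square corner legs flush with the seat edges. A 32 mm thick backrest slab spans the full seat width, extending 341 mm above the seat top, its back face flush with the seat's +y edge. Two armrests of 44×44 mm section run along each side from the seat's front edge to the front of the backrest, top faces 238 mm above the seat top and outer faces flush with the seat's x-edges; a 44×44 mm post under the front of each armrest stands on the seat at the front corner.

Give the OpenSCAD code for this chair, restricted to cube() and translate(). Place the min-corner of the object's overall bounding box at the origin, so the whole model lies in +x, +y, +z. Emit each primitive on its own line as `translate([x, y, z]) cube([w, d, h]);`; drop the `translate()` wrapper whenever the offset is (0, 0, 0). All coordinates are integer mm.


translate([0, 0, 433]) cube([434, 403, 23]);
cube([31, 31, 433]);
translate([403, 0, 0]) cube([31, 31, 433]);
translate([0, 372, 0]) cube([31, 31, 433]);
translate([403, 372, 0]) cube([31, 31, 433]);
translate([0, 371, 456]) cube([434, 32, 341]);
translate([0, 0, 650]) cube([44, 371, 44]);
translate([390, 0, 650]) cube([44, 371, 44]);
translate([0, 0, 456]) cube([44, 44, 194]);
translate([390, 0, 456]) cube([44, 44, 194]);


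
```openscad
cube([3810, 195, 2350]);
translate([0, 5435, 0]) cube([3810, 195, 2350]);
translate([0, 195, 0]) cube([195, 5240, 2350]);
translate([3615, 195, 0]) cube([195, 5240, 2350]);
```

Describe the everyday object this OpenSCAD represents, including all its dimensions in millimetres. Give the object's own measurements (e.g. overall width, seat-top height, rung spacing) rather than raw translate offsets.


The wall frame of a small rectangular building: four walls, each 2350 mm tall and 195 mm thick, enclosing a footprint 3810 mm (x) by 5630 mm (y) outside-to-outside, with no floor or roof. The front and back walls (the −y and +y sides) span the full width; the two side walls fit between them.


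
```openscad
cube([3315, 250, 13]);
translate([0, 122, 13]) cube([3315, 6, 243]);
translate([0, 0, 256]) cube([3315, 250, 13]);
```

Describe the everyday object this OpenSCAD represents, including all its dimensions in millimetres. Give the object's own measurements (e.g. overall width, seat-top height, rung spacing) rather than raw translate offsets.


An I-beam lying along x, 3315 mm long. Overall section height 269 mm. Two flanges 250 mm wide (y) and 13 mm thick, one on the floor and one at the top; a web 6 mm thick runs between them, centred on the flange width.


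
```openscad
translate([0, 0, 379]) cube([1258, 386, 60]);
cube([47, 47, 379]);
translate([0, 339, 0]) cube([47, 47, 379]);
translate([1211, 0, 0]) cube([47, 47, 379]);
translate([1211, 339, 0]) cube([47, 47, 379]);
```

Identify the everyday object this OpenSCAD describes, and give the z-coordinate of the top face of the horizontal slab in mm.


A bench. The seat-top height is 439 mm.

A long slab on four corner posts — a bench. The slab sits at z = 379 with thickness 60, so the top is 379 + 60 = 439 mm.


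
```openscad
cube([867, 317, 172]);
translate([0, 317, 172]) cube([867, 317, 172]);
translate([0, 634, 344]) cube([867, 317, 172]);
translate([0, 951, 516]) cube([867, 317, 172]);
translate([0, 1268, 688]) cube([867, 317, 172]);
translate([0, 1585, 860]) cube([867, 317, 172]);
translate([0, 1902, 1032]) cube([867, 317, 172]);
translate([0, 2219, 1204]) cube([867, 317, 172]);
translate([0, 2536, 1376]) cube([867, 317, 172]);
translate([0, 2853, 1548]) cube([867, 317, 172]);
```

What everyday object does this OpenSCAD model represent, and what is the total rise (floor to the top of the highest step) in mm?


A staircase. The total rise is 1720 mm.

10 identical blocks, each offset up and back from the previous — a staircase. Each step is 172 mm tall and there are 10 of them, so the total rise is 10 × 172 = 1720 mm.


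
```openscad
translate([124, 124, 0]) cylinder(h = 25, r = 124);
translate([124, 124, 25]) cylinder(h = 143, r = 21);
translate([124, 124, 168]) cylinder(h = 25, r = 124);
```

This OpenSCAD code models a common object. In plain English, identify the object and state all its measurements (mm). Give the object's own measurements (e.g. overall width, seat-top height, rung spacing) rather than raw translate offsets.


A spool: two coaxial disc flanges of radius 124 mm and thickness 25 mm, joined by a core cylinder of radius 21 mm and height 143 mm. The lower flange rests on z = 0 and the three cylinders share a vertical axis.


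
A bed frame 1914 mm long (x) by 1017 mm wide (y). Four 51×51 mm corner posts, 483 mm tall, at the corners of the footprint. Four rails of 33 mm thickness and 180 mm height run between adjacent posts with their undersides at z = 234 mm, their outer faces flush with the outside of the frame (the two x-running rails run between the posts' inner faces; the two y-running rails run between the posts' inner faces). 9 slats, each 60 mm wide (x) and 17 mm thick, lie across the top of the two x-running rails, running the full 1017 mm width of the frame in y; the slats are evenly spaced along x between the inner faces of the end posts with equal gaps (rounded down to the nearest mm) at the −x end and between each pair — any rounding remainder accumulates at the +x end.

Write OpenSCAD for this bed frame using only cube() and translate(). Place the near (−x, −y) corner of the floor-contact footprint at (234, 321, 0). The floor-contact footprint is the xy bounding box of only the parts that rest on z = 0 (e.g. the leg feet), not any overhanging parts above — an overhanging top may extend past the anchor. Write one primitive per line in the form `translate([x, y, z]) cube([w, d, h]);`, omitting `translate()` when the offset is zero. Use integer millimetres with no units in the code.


// slat z = rail_z + rail_h = 234 + 180 = 414
// slat gap = ⌊(1812 − 9·60) / 10⌋ = 127
translate([234, 321, 0]) cube([51, 51, 483]);
translate([234, 1287, 0]) cube([51, 51, 483]);
translate([2097, 321, 0]) cube([51, 51, 483]);
translate([2097, 1287, 0]) cube([51, 51, 483]);
translate([285, 321, 234]) cube([1812, 33, 180]);
translate([285, 1305, 234]) cube([1812, 33, 180]);
translate([234, 372, 234]) cube([33, 915, 180]);
translate([2115, 372, 234]) cube([33, 915, 180]);
translate([412, 321, 414]) cube([60, 1017, 17]);
translate([599, 321, 414]) cube([60, 1017, 17]);
translate([786, 321, 414]) cube([60, 1017, 17]);
translate([973, 321, 414]) cube([60, 1017, 17]);
translate([1160, 321, 414]) cube([60, 1017, 17]);
translate([1347, 321, 414]) cube([60, 1017, 17]);
translate([1534, 321, 414]) cube([60, 1017, 17]);
translate([1721, 321, 414]) cube([60, 1017, 17]);
translate([1908, 321, 414]) cube([60, 1017, 17]);


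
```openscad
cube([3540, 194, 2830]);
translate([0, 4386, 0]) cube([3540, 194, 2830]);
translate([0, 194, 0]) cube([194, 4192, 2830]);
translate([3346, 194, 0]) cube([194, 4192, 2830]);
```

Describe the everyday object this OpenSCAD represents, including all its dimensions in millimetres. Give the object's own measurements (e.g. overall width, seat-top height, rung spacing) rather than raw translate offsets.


The wall frame of a small rectangular building: four walls, each 2830 mm tall and 194 mm thick, enclosing a footprint 3540 mm (x) by 4580 mm (y) outside-to-outside, with no floor or roof. The front and back walls (the −y and +y sides) span the full width; the two side walls fit between them.


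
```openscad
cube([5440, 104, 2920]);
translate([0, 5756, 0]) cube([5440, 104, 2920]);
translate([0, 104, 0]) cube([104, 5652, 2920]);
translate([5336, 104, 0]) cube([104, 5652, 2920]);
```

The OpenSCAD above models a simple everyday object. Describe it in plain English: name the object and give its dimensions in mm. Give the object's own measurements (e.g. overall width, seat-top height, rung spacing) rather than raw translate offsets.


The wall frame of a small rectangular building: four walls, each 2920 mm tall and 104 mm thick, enclosing a footprint 5440 mm (x) by 5860 mm (y) outside-to-outside, with no floor or roof. The front and back walls (the −y and +y sides) span the full width; the two side walls fit between them.


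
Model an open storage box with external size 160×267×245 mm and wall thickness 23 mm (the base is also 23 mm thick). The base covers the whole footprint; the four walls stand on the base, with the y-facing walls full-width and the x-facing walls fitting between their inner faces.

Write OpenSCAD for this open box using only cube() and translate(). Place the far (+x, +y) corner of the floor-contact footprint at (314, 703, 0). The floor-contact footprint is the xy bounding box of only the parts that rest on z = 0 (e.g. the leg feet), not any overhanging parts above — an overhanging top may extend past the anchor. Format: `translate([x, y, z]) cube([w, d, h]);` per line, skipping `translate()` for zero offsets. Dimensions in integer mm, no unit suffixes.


translate([154, 436, 0]) cube([160, 267, 23]);
translate([154, 436, 23]) cube([160, 23, 222]);
translate([154, 680, 23]) cube([160, 23, 222]);
translate([154, 459, 23]) cube([23, 221, 222]);
translate([291, 459, 23]) cube([23, 221, 222]);


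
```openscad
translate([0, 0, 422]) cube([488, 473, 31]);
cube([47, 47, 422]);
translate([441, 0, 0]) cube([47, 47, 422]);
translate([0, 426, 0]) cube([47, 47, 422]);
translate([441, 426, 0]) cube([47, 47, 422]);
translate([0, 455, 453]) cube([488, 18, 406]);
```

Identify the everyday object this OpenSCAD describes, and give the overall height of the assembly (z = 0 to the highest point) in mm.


A chair. The overall height is 859 mm.

A slab on four corner posts with a tall panel at the back — a chair. The seat slab sits at z = 422 with thickness 31, and the 406 mm backrest starts at the seat top, so the overall height is 422 + 31 + 406 = 859 mm.


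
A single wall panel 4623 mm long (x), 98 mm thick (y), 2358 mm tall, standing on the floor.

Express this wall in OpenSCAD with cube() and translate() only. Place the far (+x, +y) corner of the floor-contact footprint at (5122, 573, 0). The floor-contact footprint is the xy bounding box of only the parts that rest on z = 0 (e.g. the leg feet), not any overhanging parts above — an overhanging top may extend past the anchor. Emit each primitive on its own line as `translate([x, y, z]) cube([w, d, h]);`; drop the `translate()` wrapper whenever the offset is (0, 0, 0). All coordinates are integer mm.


translate([499, 475, 0]) cube([4623, 98, 2358]);


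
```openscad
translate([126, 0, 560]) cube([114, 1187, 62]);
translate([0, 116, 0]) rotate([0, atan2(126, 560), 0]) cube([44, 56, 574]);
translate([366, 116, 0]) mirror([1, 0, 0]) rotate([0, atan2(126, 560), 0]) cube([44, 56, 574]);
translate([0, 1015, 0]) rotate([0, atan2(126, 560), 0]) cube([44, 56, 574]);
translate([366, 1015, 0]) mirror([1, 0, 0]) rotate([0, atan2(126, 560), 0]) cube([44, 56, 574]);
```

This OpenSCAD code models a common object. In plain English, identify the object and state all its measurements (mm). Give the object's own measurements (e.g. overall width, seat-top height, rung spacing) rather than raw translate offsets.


A sawhorse. A 114×1187×62 mm beam (x, y, z) sits on two A-frame leg pairs. Each pair is two raked legs of 44×56 mm section (56 mm along y) splaying symmetrically in x. Each leg rises 560 mm vertically over 126 mm of horizontal reach and is 574 mm long along its own axis. Every leg's outer bottom edge rests on the floor and its outer top edge meets a bottom edge of the beam — the left legs (tilting toward +x) meet the beam's −x bottom edge, the right legs (their mirror images, tilting toward −x) meet its +x bottom edge — so the leg tops tuck under the beam, the beam's underside is 560 mm above the floor, and the feet are 366 mm apart outside-to-outside with the beam centred between them. The two leg pairs are set in 116 mm from either end of the beam.


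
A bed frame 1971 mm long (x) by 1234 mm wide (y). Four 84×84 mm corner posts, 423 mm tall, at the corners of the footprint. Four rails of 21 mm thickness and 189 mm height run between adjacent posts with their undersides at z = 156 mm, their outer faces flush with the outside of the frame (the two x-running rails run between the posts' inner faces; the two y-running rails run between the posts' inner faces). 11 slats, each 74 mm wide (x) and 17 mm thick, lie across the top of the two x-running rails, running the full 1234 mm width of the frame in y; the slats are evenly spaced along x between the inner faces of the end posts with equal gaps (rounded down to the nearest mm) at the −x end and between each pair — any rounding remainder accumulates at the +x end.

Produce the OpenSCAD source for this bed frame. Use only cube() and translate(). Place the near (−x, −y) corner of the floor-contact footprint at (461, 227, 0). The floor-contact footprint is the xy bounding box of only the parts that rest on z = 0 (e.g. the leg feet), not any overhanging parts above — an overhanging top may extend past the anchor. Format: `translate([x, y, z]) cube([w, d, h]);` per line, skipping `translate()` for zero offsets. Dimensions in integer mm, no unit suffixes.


translate([461, 227, 0]) cube([84, 84, 423]);
translate([461, 1377, 0]) cube([84, 84, 423]);
translate([2348, 227, 0]) cube([84, 84, 423]);
translate([2348, 1377, 0]) cube([84, 84, 423]);
translate([545, 227, 156]) cube([1803, 21, 189]);
translate([545, 1440, 156]) cube([1803, 21, 189]);
translate([461, 311, 156]) cube([21, 1066, 189]);
translate([2411, 311, 156]) cube([21, 1066, 189]);
translate([627, 227, 345]) cube([74, 1234, 17]);
translate([783, 227, 345]) cube([74, 1234, 17]);
translate([939, 227, 345]) cube([74, 1234, 17]);
translate([1095, 227, 345]) cube([74, 1234, 17]);
translate([1251, 227, 345]) cube([74, 1234, 17]);
translate([1407, 227, 345]) cube([74, 1234, 17]);
translate([1563, 227, 345]) cube([74, 1234, 17]);
translate([1719, 227, 345]) cube([74, 1234, 17]);
translate([1875, 227, 345]) cube([74, 1234, 17]);
translate([2031, 227, 345]) cube([74, 1234, 17]);
translate([2187, 227, 345]) cube([74, 1234, 17]);


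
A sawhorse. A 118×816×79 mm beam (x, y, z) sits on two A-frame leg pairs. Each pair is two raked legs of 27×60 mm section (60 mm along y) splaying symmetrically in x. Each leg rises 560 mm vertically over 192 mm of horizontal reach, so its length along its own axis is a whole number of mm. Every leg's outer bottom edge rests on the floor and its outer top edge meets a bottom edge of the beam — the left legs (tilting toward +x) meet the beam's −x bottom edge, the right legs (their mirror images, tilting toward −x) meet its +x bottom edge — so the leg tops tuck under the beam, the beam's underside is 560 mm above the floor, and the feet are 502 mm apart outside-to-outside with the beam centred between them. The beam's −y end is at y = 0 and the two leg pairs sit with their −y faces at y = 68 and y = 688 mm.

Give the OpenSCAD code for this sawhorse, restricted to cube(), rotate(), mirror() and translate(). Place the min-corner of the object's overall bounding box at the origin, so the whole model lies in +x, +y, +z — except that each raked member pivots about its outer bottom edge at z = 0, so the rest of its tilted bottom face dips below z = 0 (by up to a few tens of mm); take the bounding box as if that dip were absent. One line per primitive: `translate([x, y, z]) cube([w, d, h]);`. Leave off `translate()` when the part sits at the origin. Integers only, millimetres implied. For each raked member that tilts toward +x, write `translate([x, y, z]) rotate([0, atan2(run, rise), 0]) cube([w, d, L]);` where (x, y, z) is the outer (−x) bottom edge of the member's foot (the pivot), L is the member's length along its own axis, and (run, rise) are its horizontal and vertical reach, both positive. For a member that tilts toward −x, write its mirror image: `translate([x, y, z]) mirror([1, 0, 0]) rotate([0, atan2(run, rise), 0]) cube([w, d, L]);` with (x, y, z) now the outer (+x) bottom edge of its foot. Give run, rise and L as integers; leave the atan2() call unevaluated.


translate([192, 0, 560]) cube([118, 816, 79]);
translate([0, 68, 0]) rotate([0, atan2(192, 560), 0]) cube([27, 60, 592]);
translate([502, 68, 0]) mirror([1, 0, 0]) rotate([0, atan2(192, 560), 0]) cube([27, 60, 592]);
translate([0, 688, 0]) rotate([0, atan2(192, 560), 0]) cube([27, 60, 592]);
translate([502, 688, 0]) mirror([1, 0, 0]) rotate([0, atan2(192, 560), 0]) cube([27, 60, 592]);


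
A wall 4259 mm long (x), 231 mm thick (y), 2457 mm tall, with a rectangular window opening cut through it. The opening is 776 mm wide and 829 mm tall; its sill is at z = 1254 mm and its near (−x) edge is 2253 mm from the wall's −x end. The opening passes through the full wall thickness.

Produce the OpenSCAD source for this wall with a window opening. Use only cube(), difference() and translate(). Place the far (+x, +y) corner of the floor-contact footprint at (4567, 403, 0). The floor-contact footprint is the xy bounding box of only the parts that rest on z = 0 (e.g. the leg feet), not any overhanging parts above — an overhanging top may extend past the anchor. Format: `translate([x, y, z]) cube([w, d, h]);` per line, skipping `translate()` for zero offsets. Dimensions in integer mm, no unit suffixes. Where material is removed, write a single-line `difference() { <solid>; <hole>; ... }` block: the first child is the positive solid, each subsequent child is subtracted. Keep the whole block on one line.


difference() { translate([308, 172, 0]) cube([4259, 231, 2457]); translate([2561, 172, 1254]) cube([776, 231, 829]); }


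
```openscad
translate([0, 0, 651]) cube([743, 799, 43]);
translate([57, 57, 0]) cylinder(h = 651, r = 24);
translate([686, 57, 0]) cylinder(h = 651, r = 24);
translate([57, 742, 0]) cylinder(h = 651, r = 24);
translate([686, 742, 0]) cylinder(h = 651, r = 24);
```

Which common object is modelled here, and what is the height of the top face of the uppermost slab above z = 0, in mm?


A table. The table height is 694 mm.

A 743×799×43 slab sits at z = 651 on four Ø48 mm round legs — a table. The top surface is at 651 + 43 = 694 mm.


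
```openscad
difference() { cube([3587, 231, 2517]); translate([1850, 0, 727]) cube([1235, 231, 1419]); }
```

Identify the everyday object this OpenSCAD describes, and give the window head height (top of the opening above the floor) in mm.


A wall with a window opening. The window head height is 2146 mm.

A wall with a rectangular opening subtracted — a window. Sill at z = 727, opening 1419 mm tall, so the head is at 727 + 1419 = 2146 mm.


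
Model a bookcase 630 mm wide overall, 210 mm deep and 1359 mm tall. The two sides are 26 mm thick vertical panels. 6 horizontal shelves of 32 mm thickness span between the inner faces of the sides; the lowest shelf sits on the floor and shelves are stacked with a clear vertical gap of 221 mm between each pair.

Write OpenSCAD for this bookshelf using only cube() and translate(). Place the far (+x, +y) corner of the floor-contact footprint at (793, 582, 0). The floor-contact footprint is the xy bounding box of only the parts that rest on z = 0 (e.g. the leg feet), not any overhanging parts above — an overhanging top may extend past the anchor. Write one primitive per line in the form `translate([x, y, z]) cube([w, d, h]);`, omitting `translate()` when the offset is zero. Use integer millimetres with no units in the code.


translate([163, 372, 0]) cube([26, 210, 1359]);
translate([767, 372, 0]) cube([26, 210, 1359]);
translate([189, 372, 0]) cube([578, 210, 32]);
translate([189, 372, 253]) cube([578, 210, 32]);
translate([189, 372, 506]) cube([578, 210, 32]);
translate([189, 372, 759]) cube([578, 210, 32]);
translate([189, 372, 1012]) cube([578, 210, 32]);
translate([189, 372, 1265]) cube([578, 210, 32]);


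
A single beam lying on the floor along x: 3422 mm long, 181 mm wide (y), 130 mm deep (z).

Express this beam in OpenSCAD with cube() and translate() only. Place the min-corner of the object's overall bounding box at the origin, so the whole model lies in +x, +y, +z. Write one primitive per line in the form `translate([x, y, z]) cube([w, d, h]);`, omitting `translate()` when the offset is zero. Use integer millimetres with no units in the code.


cube([3422, 181, 130]);


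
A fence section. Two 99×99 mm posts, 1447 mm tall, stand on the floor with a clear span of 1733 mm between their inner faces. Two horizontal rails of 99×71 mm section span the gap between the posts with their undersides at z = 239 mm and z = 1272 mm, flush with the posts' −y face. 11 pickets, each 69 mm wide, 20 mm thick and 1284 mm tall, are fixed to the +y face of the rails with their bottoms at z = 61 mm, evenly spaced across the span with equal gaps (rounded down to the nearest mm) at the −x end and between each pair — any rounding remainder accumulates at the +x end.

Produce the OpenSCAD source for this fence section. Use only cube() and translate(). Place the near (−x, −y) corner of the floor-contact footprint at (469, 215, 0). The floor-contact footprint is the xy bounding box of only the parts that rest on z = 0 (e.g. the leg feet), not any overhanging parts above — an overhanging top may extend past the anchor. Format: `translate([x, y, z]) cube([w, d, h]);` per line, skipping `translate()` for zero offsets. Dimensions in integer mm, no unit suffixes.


translate([469, 215, 0]) cube([99, 99, 1447]);
translate([2301, 215, 0]) cube([99, 99, 1447]);
translate([568, 215, 239]) cube([1733, 99, 71]);
translate([568, 215, 1272]) cube([1733, 99, 71]);
translate([649, 314, 61]) cube([69, 20, 1284]);
translate([799, 314, 61]) cube([69, 20, 1284]);
translate([949, 314, 61]) cube([69, 20, 1284]);
translate([1099, 314, 61]) cube([69, 20, 1284]);
translate([1249, 314, 61]) cube([69, 20, 1284]);
translate([1399, 314, 61]) cube([69, 20, 1284]);
translate([1549, 314, 61]) cube([69, 20, 1284]);
translate([1699, 314, 61]) cube([69, 20, 1284]);
translate([1849, 314, 61]) cube([69, 20, 1284]);
translate([1999, 314, 61]) cube([69, 20, 1284]);
translate([2149, 314, 61]) cube([69, 20, 1284]);
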